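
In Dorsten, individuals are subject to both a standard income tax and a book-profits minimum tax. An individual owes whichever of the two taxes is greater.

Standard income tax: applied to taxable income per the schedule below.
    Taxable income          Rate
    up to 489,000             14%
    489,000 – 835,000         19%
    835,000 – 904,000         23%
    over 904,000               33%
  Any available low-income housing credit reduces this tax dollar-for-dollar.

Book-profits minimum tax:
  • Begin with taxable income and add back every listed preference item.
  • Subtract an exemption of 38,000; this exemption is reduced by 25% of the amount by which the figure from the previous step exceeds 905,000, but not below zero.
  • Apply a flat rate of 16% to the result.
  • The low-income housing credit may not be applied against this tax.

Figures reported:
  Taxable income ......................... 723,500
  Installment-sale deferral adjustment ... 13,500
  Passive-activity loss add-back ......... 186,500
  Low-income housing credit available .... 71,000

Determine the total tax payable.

Standard income tax:
  489,000 × 14% = 68,460
  234,500 × 19% = 44,555
  → 113,015
  Less low-income housing credit 71,000 → 42,015

Book-profits minimum tax:
  Adjusted income: 723,500 + 13,500 + 186,500 = 923,500
  Exemption: 38,000 − 25% × (923,500 − 905,000) = 38,000 − 4,625 = 33,375
  Base: 923,500 − 33,375 = 890,125
  890,125 × 16% = 142,420

142,420 > 42,015, so the book-profits minimum tax is the binding amount.

142,420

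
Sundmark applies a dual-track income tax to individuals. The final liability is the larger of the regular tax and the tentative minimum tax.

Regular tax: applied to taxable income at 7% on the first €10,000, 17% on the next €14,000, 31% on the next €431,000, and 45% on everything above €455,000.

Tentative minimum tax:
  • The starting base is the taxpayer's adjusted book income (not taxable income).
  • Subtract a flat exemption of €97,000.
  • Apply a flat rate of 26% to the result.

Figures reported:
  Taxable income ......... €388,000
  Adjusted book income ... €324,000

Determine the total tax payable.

Tentative minimum tax:
  Base (adjusted book income): €324,000
  Less exemption €97,000 → base €227,000
  €227,000 × 26% = €59,020

Regular tax:
  €10,000 × 7% = €700
  €14,000 × 17% = €2,380
  €364,000 × 31% = €112,840
  → €115,920

€115,920 > €59,020, so the regular tax governs.

€115,920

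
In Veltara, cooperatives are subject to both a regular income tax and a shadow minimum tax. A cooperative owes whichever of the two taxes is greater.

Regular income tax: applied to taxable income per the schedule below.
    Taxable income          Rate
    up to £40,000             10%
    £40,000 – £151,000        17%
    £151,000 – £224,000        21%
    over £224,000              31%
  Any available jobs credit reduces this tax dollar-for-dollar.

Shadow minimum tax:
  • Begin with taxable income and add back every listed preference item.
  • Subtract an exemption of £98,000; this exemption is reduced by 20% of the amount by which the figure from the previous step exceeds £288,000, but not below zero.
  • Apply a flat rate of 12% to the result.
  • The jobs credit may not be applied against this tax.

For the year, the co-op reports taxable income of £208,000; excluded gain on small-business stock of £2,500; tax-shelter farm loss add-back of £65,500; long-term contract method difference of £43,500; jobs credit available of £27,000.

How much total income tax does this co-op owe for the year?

Regular income tax:
  £40,000 × 10% = £4,000
  £111,000 × 17% = £18,870
  £57,000 × 21% = £11,970
  → £34,840
  Less jobs credit £27,000 → £7,840

Shadow minimum tax:
  Adjusted income: £208,000 + £2,500 + £65,500 + £43,500 = £319,500
  Exemption: £98,000 − 20% × (£319,500 − £288,000) = £98,000 − £6,300 = £91,700
  Base: £319,500 − £91,700 = £227,800
  £227,800 × 12% = £27,336

£27,336 > £7,840, so the shadow minimum tax is the binding amount.

£27,336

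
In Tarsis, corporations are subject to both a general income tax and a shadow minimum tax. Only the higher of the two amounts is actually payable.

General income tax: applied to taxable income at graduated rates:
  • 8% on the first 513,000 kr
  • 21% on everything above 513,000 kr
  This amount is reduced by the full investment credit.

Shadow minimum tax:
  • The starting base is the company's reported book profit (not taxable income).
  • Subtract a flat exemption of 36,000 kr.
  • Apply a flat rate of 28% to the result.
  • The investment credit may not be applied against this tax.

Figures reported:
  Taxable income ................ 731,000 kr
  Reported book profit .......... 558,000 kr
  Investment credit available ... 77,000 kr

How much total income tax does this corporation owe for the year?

Shadow minimum tax:
  Base (reported book profit): 558,000 kr
  Less exemption 36,000 kr → base 522,000 kr
  522,000 kr × 28% = 146,160 kr

General income tax:
  513,000 kr × 8% = 41,040 kr
  218,000 kr × 21% = 45,780 kr
  → 86,820 kr
  Less investment credit 77,000 kr → 9,820 kr

146,160 kr > 9,820 kr, so the shadow minimum tax is the binding amount.

146,160 kr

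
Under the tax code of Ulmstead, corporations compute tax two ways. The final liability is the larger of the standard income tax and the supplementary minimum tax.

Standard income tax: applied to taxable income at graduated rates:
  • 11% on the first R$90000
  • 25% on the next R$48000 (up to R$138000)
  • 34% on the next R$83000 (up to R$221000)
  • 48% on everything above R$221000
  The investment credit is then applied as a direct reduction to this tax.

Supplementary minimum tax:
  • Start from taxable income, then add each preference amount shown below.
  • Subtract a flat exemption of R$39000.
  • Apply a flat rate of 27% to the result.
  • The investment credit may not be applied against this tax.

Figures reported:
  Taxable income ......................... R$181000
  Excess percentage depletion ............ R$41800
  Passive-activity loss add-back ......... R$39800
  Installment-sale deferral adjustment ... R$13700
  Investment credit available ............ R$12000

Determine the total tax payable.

Standard income tax:
  R$90000 × 11% = R$9900
  R$48000 × 25% = R$12000
  R$43000 × 34% = R$14620
  → R$36520
  Less investment credit R$12000 → R$24520

Supplementary minimum tax:
  Adjusted income: R$181000 + R$41800 + R$39800 + R$13700 = R$276300
  Less exemption R$39000 → base R$237300
  R$237300 × 27% = R$64071

R$64071 > R$24520, so the supplementary minimum tax is the binding amount.

R$64071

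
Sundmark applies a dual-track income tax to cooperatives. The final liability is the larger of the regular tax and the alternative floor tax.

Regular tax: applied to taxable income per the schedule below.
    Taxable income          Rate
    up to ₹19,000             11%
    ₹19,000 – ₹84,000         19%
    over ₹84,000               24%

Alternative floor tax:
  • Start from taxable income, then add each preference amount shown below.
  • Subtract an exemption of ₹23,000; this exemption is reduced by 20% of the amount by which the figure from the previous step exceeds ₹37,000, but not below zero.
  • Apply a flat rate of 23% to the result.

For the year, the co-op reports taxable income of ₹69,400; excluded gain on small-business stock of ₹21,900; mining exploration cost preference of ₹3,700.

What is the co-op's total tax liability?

₹19,228

Alternative floor tax:
  Adjusted income: ₹69,400 + ₹21,900 + ₹3,700 = ₹95,000
  Exemption: ₹23,000 − 20% × (₹95,000 − ₹37,000) = ₹23,000 − ₹11,600 = ₹11,400
  Base: ₹95,000 − ₹11,400 = ₹83,600
  ₹83,600 × 23% = ₹19,228

Regular tax:
  ₹19,000 × 11% = ₹2,090
  ₹50,400 × 19% = ₹9,576
  → ₹11,666

₹19,228 > ₹11,666, so the alternative floor tax is the binding amount.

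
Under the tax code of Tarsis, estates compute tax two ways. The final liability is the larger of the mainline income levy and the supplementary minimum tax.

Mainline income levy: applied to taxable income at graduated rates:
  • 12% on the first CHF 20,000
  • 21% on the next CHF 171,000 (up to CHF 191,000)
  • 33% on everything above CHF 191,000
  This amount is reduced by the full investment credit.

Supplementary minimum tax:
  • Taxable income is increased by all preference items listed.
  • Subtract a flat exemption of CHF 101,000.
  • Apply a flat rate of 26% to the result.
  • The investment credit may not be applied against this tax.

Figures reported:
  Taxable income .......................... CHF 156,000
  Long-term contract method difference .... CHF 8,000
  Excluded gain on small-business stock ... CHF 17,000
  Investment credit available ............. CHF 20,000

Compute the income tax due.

CHF 20,800

Supplementary minimum tax:
  Adjusted income: CHF 156,000 + CHF 8,000 + CHF 17,000 = CHF 181,000
  Less exemption CHF 101,000 → base CHF 80,000
  CHF 80,000 × 26% = CHF 20,800

Mainline income levy:
  CHF 20,000 × 12% = CHF 2,400
  CHF 136,000 × 21% = CHF 28,560
  → CHF 30,960
  Less investment credit CHF 20,000 → CHF 10,960

CHF 20,800 > CHF 10,960, so the supplementary minimum tax is the binding amount.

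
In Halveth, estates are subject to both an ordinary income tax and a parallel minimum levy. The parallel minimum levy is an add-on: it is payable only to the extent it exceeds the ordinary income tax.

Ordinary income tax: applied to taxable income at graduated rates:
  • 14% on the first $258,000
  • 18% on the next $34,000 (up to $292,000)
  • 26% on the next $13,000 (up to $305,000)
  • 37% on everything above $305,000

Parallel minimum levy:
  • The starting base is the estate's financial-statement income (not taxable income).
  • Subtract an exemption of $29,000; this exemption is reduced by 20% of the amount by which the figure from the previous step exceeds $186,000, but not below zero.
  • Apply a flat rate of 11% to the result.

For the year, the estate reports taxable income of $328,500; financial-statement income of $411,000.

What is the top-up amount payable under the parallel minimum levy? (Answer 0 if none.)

Ordinary income tax:
  $258,000 × 14% = $36,120
  $34,000 × 18% = $6,120
  $13,000 × 26% = $3,380
  $23,500 × 37% = $8,695
  → $54,315

Parallel minimum levy:
  Base (financial-statement income): $411,000
  Exemption: 20% × ($411,000 − $186,000) = $45,000 ≥ $29,000, so the exemption is fully phased out
  Base: $411,000 − $0 = $411,000
  $411,000 × 11% = $45,210

$45,210 ≤ $54,315, so no add-on is due.

$0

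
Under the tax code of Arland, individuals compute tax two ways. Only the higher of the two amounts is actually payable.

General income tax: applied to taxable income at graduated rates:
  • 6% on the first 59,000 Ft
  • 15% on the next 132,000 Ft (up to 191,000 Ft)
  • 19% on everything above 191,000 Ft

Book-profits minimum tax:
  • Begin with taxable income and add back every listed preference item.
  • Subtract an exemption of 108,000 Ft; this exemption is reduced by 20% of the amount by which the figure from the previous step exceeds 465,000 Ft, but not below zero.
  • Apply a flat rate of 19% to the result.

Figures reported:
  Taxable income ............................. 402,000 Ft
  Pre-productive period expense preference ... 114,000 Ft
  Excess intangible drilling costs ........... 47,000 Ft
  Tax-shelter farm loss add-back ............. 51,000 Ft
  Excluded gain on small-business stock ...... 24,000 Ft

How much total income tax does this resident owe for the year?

107,274 Ft

Book-profits minimum tax:
  Adjusted income: 402,000 Ft + 114,000 Ft + 47,000 Ft + 51,000 Ft + 24,000 Ft = 638,000 Ft
  Exemption: 108,000 Ft − 20% × (638,000 Ft − 465,000 Ft) = 108,000 Ft − 34,600 Ft = 73,400 Ft
  Base: 638,000 Ft − 73,400 Ft = 564,600 Ft
  564,600 Ft × 19% = 107,274 Ft

General income tax:
  59,000 Ft × 6% = 3,540 Ft
  132,000 Ft × 15% = 19,800 Ft
  211,000 Ft × 19% = 40,090 Ft
  → 63,430 Ft

107,274 Ft > 63,430 Ft, so the book-profits minimum tax is the binding amount.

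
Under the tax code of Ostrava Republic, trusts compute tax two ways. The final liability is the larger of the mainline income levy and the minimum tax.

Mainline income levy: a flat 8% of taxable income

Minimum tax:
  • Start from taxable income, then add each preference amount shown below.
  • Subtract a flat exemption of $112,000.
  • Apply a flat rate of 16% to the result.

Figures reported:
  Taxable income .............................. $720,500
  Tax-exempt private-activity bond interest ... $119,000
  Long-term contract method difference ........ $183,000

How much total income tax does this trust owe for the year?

$145,680

Minimum tax:
  Adjusted income: $720,500 + $119,000 + $183,000 = $1,022,500
  Less exemption $112,000 → base $910,500
  $910,500 × 16% = $145,680

Mainline income levy:
  $720,500 × 8% = $57,640

$145,680 > $57,640, so the minimum tax is the binding amount.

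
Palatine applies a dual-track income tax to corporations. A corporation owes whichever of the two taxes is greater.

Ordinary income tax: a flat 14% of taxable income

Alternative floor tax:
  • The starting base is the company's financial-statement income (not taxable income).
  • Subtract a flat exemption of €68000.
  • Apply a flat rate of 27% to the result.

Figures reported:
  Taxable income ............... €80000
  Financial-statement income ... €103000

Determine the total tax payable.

Alternative floor tax:
  Base (financial-statement income): €103000
  Less exemption €68000 → base €35000
  €35000 × 27% = €9450

Ordinary income tax:
  €80000 × 14% = €11200

€11200 > €9450, so the ordinary income tax governs.

€11200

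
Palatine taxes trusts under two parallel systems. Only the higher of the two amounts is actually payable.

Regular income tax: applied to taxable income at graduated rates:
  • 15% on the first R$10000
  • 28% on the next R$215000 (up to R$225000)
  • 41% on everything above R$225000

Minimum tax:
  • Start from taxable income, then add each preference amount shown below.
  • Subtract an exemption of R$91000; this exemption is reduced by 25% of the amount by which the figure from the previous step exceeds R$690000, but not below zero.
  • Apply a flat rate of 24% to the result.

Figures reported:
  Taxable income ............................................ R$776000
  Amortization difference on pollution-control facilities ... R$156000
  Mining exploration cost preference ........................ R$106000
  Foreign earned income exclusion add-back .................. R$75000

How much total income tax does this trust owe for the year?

Regular income tax:
  R$10000 × 15% = R$1500
  R$215000 × 28% = R$60200
  R$551000 × 41% = R$225910
  → R$287610

Minimum tax:
  Adjusted income: R$776000 + R$156000 + R$106000 + R$75000 = R$1113000
  Exemption: 25% × (R$1113000 − R$690000) = R$105750 ≥ R$91000, so the exemption is fully phased out
  Base: R$1113000 − R$0 = R$1113000
  R$1113000 × 24% = R$267120

R$287610 > R$267120, so the regular income tax governs.

R$287610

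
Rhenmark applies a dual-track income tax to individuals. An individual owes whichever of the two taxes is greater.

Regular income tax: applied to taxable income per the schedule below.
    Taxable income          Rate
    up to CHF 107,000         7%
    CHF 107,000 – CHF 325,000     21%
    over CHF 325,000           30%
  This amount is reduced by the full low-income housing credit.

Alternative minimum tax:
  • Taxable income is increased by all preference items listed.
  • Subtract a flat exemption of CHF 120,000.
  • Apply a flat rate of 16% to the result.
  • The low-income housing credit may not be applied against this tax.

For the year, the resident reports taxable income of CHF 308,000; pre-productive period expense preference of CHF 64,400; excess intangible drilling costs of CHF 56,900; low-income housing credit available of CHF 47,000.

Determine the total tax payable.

CHF 49,488

Alternative minimum tax:
  Adjusted income: CHF 308,000 + CHF 64,400 + CHF 56,900 = CHF 429,300
  Less exemption CHF 120,000 → base CHF 309,300
  CHF 309,300 × 16% = CHF 49,488

Regular income tax:
  CHF 107,000 × 7% = CHF 7,490
  CHF 201,000 × 21% = CHF 42,210
  → CHF 49,700
  Less low-income housing credit CHF 47,000 → CHF 2,700

CHF 49,488 > CHF 2,700, so the alternative minimum tax is the binding amount.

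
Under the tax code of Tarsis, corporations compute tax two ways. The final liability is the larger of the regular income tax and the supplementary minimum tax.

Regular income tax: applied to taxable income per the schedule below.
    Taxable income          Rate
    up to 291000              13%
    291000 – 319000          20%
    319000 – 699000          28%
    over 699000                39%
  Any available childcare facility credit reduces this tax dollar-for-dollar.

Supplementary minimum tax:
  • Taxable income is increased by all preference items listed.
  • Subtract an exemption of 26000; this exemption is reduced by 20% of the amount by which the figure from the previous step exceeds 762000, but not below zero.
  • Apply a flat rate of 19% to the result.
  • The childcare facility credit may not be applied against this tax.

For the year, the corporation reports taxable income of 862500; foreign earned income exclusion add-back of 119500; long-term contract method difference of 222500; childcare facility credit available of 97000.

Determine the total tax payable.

Supplementary minimum tax:
  Adjusted income: 862500 + 119500 + 222500 = 1204500
  Exemption: 20% × (1204500 − 762000) = 88500 ≥ 26000, so the exemption is fully phased out
  Base: 1204500 − 0 = 1204500
  1204500 × 19% = 228855

Regular income tax:
  291000 × 13% = 37830
  28000 × 20% = 5600
  380000 × 28% = 106400
  163500 × 39% = 63765
  → 213595
  Less childcare facility credit 97000 → 116595

228855 > 116595, so the supplementary minimum tax is the binding amount.

228855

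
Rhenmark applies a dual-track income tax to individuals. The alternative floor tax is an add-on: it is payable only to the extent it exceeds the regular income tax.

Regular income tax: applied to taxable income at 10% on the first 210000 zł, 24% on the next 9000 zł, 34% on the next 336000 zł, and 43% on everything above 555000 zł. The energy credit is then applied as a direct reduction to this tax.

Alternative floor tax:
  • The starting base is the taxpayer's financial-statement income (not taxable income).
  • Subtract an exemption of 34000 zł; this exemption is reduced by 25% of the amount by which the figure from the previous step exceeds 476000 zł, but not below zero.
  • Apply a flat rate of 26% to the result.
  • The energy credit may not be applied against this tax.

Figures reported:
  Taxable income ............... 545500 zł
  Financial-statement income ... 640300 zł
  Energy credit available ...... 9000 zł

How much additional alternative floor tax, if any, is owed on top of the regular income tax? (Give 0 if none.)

Alternative floor tax:
  Base (financial-statement income): 640300 zł
  Exemption: 25% × (640300 zł − 476000 zł) = 41075 zł ≥ 34000 zł, so the exemption is fully phased out
  Base: 640300 zł − 0 zł = 640300 zł
  640300 zł × 26% = 166478 zł

Regular income tax:
  210000 zł × 10% = 21000 zł
  9000 zł × 24% = 2160 zł
  326500 zł × 34% = 111010 zł
  → 134170 zł
  Less energy credit 9000 zł → 125170 zł

Excess of alternative floor tax over regular income tax: 166478 zł − 125170 zł = 41308 zł.

41308 zł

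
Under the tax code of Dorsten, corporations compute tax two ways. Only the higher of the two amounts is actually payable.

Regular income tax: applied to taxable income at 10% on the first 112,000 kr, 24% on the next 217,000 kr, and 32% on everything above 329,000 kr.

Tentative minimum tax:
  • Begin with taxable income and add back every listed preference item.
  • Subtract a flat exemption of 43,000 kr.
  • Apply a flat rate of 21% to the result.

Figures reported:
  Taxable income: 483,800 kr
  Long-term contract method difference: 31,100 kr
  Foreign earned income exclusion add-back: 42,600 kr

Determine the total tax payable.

112,816 kr

Tentative minimum tax:
  Adjusted income: 483,800 kr + 31,100 kr + 42,600 kr = 557,500 kr
  Less exemption 43,000 kr → base 514,500 kr
  514,500 kr × 21% = 108,045 kr

Regular income tax:
  112,000 kr × 10% = 11,200 kr
  217,000 kr × 24% = 52,080 kr
  154,800 kr × 32% = 49,536 kr
  → 112,816 kr

112,816 kr > 108,045 kr, so the regular income tax governs.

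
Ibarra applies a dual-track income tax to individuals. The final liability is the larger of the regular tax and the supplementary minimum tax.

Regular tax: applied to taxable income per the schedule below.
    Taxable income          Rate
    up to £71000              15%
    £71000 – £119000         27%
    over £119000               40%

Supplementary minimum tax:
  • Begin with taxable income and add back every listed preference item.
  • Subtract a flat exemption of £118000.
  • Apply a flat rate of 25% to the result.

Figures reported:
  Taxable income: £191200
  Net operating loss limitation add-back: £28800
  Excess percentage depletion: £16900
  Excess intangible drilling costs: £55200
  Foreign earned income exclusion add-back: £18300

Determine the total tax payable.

£52490

Supplementary minimum tax:
  Adjusted income: £191200 + £28800 + £16900 + £55200 + £18300 = £310400
  Less exemption £118000 → base £192400
  £192400 × 25% = £48100

Regular tax:
  £71000 × 15% = £10650
  £48000 × 27% = £12960
  £72200 × 40% = £28880
  → £52490

£52490 > £48100, so the regular tax governs.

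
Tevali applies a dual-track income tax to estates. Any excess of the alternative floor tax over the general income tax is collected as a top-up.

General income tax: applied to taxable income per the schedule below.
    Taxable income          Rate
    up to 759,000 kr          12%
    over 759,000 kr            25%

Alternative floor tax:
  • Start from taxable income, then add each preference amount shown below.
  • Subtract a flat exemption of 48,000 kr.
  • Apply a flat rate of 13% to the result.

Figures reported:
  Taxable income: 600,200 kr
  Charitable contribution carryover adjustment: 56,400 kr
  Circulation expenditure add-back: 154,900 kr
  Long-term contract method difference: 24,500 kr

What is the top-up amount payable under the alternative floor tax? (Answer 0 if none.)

30,416 kr

Alternative floor tax:
  Adjusted income: 600,200 kr + 56,400 kr + 154,900 kr + 24,500 kr = 836,000 kr
  Less exemption 48,000 kr → base 788,000 kr
  788,000 kr × 13% = 102,440 kr

General income tax:
  600,200 kr × 12% = 72,024 kr

Excess of alternative floor tax over general income tax: 102,440 kr − 72,024 kr = 30,416 kr.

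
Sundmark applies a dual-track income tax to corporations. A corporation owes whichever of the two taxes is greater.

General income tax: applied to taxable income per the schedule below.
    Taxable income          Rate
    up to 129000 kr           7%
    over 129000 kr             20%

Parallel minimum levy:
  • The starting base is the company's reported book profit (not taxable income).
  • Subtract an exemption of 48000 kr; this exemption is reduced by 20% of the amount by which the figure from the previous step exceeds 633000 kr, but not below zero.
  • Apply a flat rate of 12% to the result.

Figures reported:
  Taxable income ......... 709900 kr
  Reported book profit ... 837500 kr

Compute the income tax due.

Parallel minimum levy:
  Base (reported book profit): 837500 kr
  Exemption: 48000 kr − 20% × (837500 kr − 633000 kr) = 48000 kr − 40900 kr = 7100 kr
  Base: 837500 kr − 7100 kr = 830400 kr
  830400 kr × 12% = 99648 kr

General income tax:
  129000 kr × 7% = 9030 kr
  580900 kr × 20% = 116180 kr
  → 125210 kr

125210 kr > 99648 kr, so the general income tax governs.

125210 kr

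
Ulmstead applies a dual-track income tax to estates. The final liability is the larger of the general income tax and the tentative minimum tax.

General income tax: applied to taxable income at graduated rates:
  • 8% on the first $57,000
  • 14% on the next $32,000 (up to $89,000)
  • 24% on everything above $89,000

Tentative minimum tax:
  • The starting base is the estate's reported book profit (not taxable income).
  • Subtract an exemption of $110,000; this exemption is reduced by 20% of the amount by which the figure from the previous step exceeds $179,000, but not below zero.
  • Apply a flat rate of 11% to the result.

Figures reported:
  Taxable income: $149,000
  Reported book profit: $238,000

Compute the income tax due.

$23,440

General income tax:
  $57,000 × 8% = $4,560
  $32,000 × 14% = $4,480
  $60,000 × 24% = $14,400
  → $23,440

Tentative minimum tax:
  Base (reported book profit): $238,000
  Exemption: $110,000 − 20% × ($238,000 − $179,000) = $110,000 − $11,800 = $98,200
  Base: $238,000 − $98,200 = $139,800
  $139,800 × 11% = $15,378

$23,440 > $15,378, so the general income tax governs.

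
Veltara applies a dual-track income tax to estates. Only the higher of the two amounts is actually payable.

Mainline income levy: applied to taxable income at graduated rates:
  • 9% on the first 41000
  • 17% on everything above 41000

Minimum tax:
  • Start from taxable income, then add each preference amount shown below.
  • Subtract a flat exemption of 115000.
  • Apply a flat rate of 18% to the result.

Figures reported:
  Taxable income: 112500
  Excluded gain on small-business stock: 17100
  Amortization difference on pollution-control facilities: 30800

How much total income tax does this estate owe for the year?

Mainline income levy:
  41000 × 9% = 3690
  71500 × 17% = 12155
  → 15845

Minimum tax:
  Adjusted income: 112500 + 17100 + 30800 = 160400
  Less exemption 115000 → base 45400
  45400 × 18% = 8172

15845 > 8172, so the mainline income levy governs.

15845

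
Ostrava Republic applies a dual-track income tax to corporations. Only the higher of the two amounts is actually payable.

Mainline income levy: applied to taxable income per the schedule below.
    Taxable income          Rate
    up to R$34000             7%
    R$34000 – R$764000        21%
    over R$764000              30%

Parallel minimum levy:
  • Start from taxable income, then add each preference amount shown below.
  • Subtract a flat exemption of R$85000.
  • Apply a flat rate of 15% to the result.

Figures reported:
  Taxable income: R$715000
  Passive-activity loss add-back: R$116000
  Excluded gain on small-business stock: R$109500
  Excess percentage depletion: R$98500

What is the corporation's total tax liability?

R$145390

Parallel minimum levy:
  Adjusted income: R$715000 + R$116000 + R$109500 + R$98500 = R$1039000
  Less exemption R$85000 → base R$954000
  R$954000 × 15% = R$143100

Mainline income levy:
  R$34000 × 7% = R$2380
  R$681000 × 21% = R$143010
  → R$145390

R$145390 > R$143100, so the mainline income levy governs.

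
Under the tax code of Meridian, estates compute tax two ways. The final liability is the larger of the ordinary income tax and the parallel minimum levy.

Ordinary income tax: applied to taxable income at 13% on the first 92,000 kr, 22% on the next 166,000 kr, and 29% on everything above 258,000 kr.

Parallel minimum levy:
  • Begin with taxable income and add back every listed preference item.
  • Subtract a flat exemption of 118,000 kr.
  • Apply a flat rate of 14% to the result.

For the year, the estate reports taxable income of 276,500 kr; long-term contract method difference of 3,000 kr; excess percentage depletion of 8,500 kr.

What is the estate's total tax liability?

53,845 kr

Parallel minimum levy:
  Adjusted income: 276,500 kr + 3,000 kr + 8,500 kr = 288,000 kr
  Less exemption 118,000 kr → base 170,000 kr
  170,000 kr × 14% = 23,800 kr

Ordinary income tax:
  92,000 kr × 13% = 11,960 kr
  166,000 kr × 22% = 36,520 kr
  18,500 kr × 29% = 5,365 kr
  → 53,845 kr

53,845 kr > 23,800 kr, so the ordinary income tax governs.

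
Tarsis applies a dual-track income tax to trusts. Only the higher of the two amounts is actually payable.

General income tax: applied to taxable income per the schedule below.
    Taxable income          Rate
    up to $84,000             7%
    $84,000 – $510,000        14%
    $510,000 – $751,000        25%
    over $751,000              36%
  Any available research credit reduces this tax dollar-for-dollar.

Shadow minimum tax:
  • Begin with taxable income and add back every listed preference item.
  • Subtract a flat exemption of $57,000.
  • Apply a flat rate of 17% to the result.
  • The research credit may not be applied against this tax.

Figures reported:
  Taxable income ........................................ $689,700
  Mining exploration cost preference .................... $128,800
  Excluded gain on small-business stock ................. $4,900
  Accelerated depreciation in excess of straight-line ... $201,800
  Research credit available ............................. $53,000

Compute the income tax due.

General income tax:
  $84,000 × 7% = $5,880
  $426,000 × 14% = $59,640
  $179,700 × 25% = $44,925
  → $110,445
  Less research credit $53,000 → $57,445

Shadow minimum tax:
  Adjusted income: $689,700 + $128,800 + $4,900 + $201,800 = $1,025,200
  Less exemption $57,000 → base $968,200
  $968,200 × 17% = $164,594

$164,594 > $57,445, so the shadow minimum tax is the binding amount.

$164,594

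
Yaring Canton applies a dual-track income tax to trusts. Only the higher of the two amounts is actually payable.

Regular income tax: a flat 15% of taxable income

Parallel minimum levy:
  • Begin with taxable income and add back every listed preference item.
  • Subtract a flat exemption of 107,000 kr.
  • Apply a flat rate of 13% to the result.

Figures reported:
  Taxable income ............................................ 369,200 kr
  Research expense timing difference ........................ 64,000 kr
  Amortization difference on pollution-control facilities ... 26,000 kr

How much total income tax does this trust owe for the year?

55,380 kr

Parallel minimum levy:
  Adjusted income: 369,200 kr + 64,000 kr + 26,000 kr = 459,200 kr
  Less exemption 107,000 kr → base 352,200 kr
  352,200 kr × 13% = 45,786 kr

Regular income tax:
  369,200 kr × 15% = 55,380 kr

55,380 kr > 45,786 kr, so the regular income tax governs.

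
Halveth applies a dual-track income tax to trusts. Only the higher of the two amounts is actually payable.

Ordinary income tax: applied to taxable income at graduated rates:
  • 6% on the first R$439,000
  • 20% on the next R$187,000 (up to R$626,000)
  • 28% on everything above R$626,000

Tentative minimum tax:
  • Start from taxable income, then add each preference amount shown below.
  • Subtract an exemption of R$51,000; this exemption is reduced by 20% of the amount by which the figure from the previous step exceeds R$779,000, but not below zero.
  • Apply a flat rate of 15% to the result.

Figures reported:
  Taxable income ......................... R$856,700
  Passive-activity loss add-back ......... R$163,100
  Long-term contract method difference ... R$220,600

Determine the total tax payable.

R$186,060

Ordinary income tax:
  R$439,000 × 6% = R$26,340
  R$187,000 × 20% = R$37,400
  R$230,700 × 28% = R$64,596
  → R$128,336

Tentative minimum tax:
  Adjusted income: R$856,700 + R$163,100 + R$220,600 = R$1,240,400
  Exemption: 20% × (R$1,240,400 − R$779,000) = R$92,280 ≥ R$51,000, so the exemption is fully phased out
  Base: R$1,240,400 − R$0 = R$1,240,400
  R$1,240,400 × 15% = R$186,060

R$186,060 > R$128,336, so the tentative minimum tax is the binding amount.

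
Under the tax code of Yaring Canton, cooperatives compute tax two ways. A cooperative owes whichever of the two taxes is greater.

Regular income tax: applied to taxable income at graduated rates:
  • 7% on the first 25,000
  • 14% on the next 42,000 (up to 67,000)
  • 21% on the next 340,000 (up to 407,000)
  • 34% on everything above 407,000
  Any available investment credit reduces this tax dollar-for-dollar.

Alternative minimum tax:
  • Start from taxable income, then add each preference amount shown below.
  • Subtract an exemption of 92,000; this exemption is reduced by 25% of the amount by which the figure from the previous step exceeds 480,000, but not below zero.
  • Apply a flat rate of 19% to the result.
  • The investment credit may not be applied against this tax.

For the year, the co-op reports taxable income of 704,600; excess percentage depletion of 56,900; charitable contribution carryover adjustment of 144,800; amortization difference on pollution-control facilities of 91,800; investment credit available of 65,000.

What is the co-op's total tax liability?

189,639

Regular income tax:
  25,000 × 7% = 1,750
  42,000 × 14% = 5,880
  340,000 × 21% = 71,400
  297,600 × 34% = 101,184
  → 180,214
  Less investment credit 65,000 → 115,214

Alternative minimum tax:
  Adjusted income: 704,600 + 56,900 + 144,800 + 91,800 = 998,100
  Exemption: 25% × (998,100 − 480,000) = 129,525 ≥ 92,000, so the exemption is fully phased out
  Base: 998,100 − 0 = 998,100
  998,100 × 19% = 189,639

189,639 > 115,214, so the alternative minimum tax is the binding amount.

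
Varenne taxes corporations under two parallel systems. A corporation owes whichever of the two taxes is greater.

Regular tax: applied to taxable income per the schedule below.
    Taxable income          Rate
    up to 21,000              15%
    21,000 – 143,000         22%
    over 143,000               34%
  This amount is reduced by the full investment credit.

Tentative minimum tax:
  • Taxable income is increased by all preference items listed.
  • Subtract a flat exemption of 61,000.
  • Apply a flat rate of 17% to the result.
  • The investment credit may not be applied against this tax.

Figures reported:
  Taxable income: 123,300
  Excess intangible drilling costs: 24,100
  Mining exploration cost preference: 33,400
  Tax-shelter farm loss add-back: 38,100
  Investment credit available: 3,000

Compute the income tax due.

Regular tax:
  21,000 × 15% = 3,150
  102,300 × 22% = 22,506
  → 25,656
  Less investment credit 3,000 → 22,656

Tentative minimum tax:
  Adjusted income: 123,300 + 24,100 + 33,400 + 38,100 = 218,900
  Less exemption 61,000 → base 157,900
  157,900 × 17% = 26,843

26,843 > 22,656, so the tentative minimum tax is the binding amount.

26,843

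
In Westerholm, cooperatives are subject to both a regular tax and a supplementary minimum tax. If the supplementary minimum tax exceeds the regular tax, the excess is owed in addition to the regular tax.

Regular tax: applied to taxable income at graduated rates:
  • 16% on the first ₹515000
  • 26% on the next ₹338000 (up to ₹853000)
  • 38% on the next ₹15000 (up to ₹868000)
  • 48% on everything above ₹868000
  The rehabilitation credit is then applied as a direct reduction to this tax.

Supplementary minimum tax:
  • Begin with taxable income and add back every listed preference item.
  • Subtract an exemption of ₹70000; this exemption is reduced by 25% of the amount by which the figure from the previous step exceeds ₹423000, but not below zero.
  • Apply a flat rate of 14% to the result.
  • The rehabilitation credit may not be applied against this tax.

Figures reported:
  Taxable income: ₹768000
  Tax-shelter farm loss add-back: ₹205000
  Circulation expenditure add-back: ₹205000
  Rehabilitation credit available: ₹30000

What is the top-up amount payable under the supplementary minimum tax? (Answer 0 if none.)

₹46740

Supplementary minimum tax:
  Adjusted income: ₹768000 + ₹205000 + ₹205000 = ₹1178000
  Exemption: 25% × (₹1178000 − ₹423000) = ₹188750 ≥ ₹70000, so the exemption is fully phased out
  Base: ₹1178000 − ₹0 = ₹1178000
  ₹1178000 × 14% = ₹164920

Regular tax:
  ₹515000 × 16% = ₹82400
  ₹253000 × 26% = ₹65780
  → ₹148180
  Less rehabilitation credit ₹30000 → ₹118180

Excess of supplementary minimum tax over regular tax: ₹164920 − ₹118180 = ₹46740.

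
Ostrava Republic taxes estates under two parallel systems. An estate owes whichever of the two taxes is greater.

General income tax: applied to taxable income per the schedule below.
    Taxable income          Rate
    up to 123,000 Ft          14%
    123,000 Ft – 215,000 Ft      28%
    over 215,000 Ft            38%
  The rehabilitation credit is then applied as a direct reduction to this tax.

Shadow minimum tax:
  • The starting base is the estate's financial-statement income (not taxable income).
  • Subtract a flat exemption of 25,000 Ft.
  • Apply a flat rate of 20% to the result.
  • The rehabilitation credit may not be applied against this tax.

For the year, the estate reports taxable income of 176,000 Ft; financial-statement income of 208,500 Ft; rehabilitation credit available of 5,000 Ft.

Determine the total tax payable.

General income tax:
  123,000 Ft × 14% = 17,220 Ft
  53,000 Ft × 28% = 14,840 Ft
  → 32,060 Ft
  Less rehabilitation credit 5,000 Ft → 27,060 Ft

Shadow minimum tax:
  Base (financial-statement income): 208,500 Ft
  Less exemption 25,000 Ft → base 183,500 Ft
  183,500 Ft × 20% = 36,700 Ft

36,700 Ft > 27,060 Ft, so the shadow minimum tax is the binding amount.

36,700 Ft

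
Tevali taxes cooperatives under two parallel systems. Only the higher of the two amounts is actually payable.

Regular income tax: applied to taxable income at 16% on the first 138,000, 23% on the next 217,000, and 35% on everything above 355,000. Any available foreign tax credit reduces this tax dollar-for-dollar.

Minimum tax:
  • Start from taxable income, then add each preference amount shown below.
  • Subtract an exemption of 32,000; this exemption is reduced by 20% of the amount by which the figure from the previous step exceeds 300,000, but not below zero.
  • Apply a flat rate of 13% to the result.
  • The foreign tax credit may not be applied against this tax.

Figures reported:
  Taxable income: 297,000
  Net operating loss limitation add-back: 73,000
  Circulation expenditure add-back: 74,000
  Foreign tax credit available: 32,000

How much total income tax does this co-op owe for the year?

57,304

Minimum tax:
  Adjusted income: 297,000 + 73,000 + 74,000 = 444,000
  Exemption: 32,000 − 20% × (444,000 − 300,000) = 32,000 − 28,800 = 3,200
  Base: 444,000 − 3,200 = 440,800
  440,800 × 13% = 57,304

Regular income tax:
  138,000 × 16% = 22,080
  159,000 × 23% = 36,570
  → 58,650
  Less foreign tax credit 32,000 → 26,650

57,304 > 26,650, so the minimum tax is the binding amount.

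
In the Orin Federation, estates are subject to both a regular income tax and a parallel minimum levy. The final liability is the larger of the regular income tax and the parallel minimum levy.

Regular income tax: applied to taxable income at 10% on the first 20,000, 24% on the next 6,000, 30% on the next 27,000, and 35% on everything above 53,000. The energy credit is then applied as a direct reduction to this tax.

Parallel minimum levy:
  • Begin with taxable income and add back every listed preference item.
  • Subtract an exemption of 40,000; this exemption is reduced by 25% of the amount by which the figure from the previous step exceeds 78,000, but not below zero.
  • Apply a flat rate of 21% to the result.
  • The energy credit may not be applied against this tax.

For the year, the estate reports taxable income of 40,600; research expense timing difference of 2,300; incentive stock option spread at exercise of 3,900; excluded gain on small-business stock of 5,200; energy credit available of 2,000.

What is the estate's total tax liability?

Parallel minimum levy:
  Adjusted income: 40,600 + 2,300 + 3,900 + 5,200 = 52,000
  Exemption: 52,000 ≤ 78,000, so full 40,000 applies
  Base: 52,000 − 40,000 = 12,000
  12,000 × 21% = 2,520

Regular income tax:
  20,000 × 10% = 2,000
  6,000 × 24% = 1,440
  14,600 × 30% = 4,380
  → 7,820
  Less energy credit 2,000 → 5,820

5,820 > 2,520, so the regular income tax governs.

5,820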